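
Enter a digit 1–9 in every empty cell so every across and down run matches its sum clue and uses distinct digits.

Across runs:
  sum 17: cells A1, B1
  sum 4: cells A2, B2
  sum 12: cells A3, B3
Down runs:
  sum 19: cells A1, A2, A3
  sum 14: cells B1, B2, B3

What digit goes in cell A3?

17 in 2 cells must be {8,9}; 4 in 2 cells must be {1,3}.
The 4 across and the 19 down share only 3, so A2 = 3.
B2 = 4 − 3 = 1 completes the 4 across.
Given what's placed, A1 must be 9 to fit the 17 across and 19 down.
B1 = 17 − 9 = 8 completes the 17 across.
A3 = 19 − 12 = 7 completes the 19 down.
B3 = 12 − 7 = 5 completes the 12 across.

7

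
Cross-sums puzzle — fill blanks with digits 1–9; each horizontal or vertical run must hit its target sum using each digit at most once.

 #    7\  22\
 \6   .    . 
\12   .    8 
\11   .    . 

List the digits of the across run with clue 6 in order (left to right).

1, 5

7 in 3 cells must be {1,2,4}.
R1C2 = 5: the only remaining digit allowed by both the 6 across and the 22 down.
R2C1 = 12 − 8 = 4 completes the 12 across.
Given what's placed, R3C1 must be 2 to fit the 11 across and 7 down.
R3C2 = 11 − 2 = 9 completes the 11 across.
R1C1 = 6 − 5 = 1 completes the 6 across.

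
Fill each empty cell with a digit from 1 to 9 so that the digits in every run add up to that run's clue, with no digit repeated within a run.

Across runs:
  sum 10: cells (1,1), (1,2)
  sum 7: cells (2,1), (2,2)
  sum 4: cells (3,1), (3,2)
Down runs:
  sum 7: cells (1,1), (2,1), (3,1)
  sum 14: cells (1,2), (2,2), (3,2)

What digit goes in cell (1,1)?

4 in 2 cells must be {1,3}; 7 in 3 cells must be {1,2,4}.
The 4 across and the 7 down share only 1, so (3,1) = 1.
(3,2) = 4 − 1 = 3 completes the 4 across.
Nothing is forced directly, so branch on (1,1), whose candidates are 2 or 4. If (1,1) = 2: then (1,2) would have to be in {8} for the 10 across but in {2,4,5,6,7,9} for the 14 down — contradiction. So (1,1) = 4.
(1,2) = 10 − 4 = 6 completes the 10 across.
(2,1) = 7 − 5 = 2 completes the 7 down.
(2,2) = 7 − 2 = 5 completes the 7 across.

4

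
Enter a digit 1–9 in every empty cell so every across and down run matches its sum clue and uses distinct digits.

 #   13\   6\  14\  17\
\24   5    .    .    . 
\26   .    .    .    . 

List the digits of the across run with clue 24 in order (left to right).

5, 2, 9, 8

17 in 2 cells must be {8,9}.
R2C1 = 13 − 5 = 8 completes the 13 down.
R2C4 = 9: the only remaining digit allowed by both the 26 across and the 17 down.
R1C4 = 17 − 9 = 8 completes the 17 down.
R1C3 = 9: the only remaining digit allowed by both the 24 across and the 14 down.
R2C3 = 14 − 9 = 5 completes the 14 down.
R1C2 = 24 − 22 = 2 completes the 24 across.
R2C2 = 26 − 22 = 4 completes the 26 across.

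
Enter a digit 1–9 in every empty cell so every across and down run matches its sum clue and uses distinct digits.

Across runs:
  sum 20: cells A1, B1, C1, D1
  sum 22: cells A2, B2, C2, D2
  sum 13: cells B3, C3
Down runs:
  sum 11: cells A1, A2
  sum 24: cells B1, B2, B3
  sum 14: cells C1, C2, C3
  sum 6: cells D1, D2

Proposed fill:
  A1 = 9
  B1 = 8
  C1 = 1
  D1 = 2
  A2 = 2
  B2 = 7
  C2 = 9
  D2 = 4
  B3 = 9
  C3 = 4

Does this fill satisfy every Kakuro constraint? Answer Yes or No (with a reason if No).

Yes

Across: 9+8+1+2=20; 2+7+9+4=22; 9+4=13. Down: 9+2=11; 8+7+9=24; 1+9+4=14; 2+4=6. No digit repeats within any run.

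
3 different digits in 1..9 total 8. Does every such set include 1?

Yes

Every partition of 8 into 3 distinct digits includes 1: {1,2,5}, {1,3,4}.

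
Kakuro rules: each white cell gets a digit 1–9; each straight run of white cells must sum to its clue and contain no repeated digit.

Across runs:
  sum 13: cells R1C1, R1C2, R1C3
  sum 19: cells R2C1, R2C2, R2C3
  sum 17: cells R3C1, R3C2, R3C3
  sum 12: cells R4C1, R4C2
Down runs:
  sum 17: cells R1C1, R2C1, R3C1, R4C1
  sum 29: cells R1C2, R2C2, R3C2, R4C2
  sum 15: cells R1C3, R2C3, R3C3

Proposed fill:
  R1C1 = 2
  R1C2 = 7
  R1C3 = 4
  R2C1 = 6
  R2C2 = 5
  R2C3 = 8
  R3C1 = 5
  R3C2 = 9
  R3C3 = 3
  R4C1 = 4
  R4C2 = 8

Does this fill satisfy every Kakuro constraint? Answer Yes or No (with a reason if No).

Yes

Across: 2+7+4=13; 6+5+8=19; 5+9+3=17; 4+8=12. Down: 2+6+5+4=17; 7+5+9+8=29; 4+8+3=15. No digit repeats within any run.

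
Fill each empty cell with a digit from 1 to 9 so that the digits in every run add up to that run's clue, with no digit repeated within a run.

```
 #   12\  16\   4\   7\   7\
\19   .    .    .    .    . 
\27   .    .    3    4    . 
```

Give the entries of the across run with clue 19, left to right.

16 in 2 cells must be {7,9}; 4 in 2 cells must be {1,3}.
R1C3 = 4 − 3 = 1 completes the 4 down.
R1C4 = 7 − 4 = 3 completes the 7 down.
Nothing is forced directly, so branch on R1C2, whose candidates are 7 or 9. If R1C2 = 7: then R1C1 would have to be in {2,6} for the 19 across but in {3,4,5,7,8,9} for the 12 down — contradiction. So R1C2 = 9.
R1C1 = 4: the only remaining digit allowed by both the 19 across and the 12 down.
R1C5 = 19 − 17 = 2 completes the 19 across.

4 9 1 3 2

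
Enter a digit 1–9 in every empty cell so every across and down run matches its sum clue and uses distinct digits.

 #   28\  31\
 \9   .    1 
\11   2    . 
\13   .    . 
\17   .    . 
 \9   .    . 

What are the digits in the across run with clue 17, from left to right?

9, 8

17 in 2 cells must be {8,9}.
R1C1 = 9 − 1 = 8 completes the 9 across.
R2C2 = 11 − 2 = 9 completes the 11 across.
R4C1 = 9: the only remaining digit allowed by both the 17 across and the 28 down.
R4C2 = 17 − 9 = 8 completes the 17 across.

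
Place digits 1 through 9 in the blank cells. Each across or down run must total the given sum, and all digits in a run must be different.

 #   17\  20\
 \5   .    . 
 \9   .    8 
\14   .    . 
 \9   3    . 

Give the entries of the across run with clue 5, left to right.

R2C1 = 9 − 8 = 1 completes the 9 across.
R4C2 = 9 − 3 = 6 completes the 9 across.
R1C1 = 4: the only remaining digit allowed by both the 5 across and the 17 down.
R1C2 = 5 − 4 = 1 completes the 5 across.
R3C1 = 17 − 8 = 9 completes the 17 down.
R3C2 = 14 − 9 = 5 completes the 14 across.

4, 1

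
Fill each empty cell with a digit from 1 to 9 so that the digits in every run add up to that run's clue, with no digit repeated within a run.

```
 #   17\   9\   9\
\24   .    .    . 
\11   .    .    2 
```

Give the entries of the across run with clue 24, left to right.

9 8 7

24 in 3 cells must be {7,8,9}; 17 in 2 cells must be {8,9}.
R1C3 = 9 − 2 = 7 completes the 9 down.
R2C1 = 8: the only remaining digit allowed by both the 11 across and the 17 down.
R2C2 = 11 − 10 = 1 completes the 11 across.
R1C1 = 17 − 8 = 9 completes the 17 down.
R1C2 = 24 − 16 = 8 completes the 24 across.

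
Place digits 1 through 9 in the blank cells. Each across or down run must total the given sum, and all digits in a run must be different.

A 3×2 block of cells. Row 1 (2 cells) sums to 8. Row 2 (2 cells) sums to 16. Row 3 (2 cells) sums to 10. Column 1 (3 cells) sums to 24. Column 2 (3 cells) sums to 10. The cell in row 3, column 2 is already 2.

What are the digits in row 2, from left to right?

9, 7

16 in 2 cells must be {7,9}; 24 in 3 cells must be {7,8,9}.
(1,1) = 7: only digit in both the 8-across and 24-down candidate sets.
(1,2) = 8 − 7 = 1 completes the 8 across.
Given what's placed, (2,1) must be 9 to fit the 16 across and 24 down.
(2,2) = 16 − 9 = 7 completes the 16 across.
(3,1) = 10 − 2 = 8 completes the 10 across.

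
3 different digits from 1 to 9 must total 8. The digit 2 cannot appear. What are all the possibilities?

{1,3,4}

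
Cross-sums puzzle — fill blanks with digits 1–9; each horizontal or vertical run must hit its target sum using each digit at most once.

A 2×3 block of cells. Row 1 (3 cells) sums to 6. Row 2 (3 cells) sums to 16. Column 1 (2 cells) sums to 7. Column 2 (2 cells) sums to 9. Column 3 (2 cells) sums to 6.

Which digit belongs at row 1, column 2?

2

6 in 3 cells must be {1,2,3}.
Nothing is forced directly, so branch on (1,1), whose candidates are 1 or 2 or 3. If (1,1) = 1: that forces (1,3) = 2, (2,1) = 6, after which (2,3) would have to be in {1,2,3,7,8,9} for the 16 across but in {4} for the 6 down — contradiction. If (1,1) = 2: that forces (1,3) = 1, (2,1) = 5, after which (2,3) would have to be in {2,3,4,7,8,9} for the 16 across but in {5} for the 6 down — contradiction. So (1,1) = 3.
(2,1) = 7 − 3 = 4 completes the 7 down.
Given what's placed, (2,3) must be 5 to fit the 16 across and 6 down.
(1,3) = 6 − 5 = 1 completes the 6 down.
(2,2) = 16 − 9 = 7 completes the 16 across.
(1,2) = 6 − 4 = 2 completes the 6 across.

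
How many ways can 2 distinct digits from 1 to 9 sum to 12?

2 distinct digits from 1–9 sum between 3 and 17.
Enumerating: {3,9}, {4,8}, {5,7}.

3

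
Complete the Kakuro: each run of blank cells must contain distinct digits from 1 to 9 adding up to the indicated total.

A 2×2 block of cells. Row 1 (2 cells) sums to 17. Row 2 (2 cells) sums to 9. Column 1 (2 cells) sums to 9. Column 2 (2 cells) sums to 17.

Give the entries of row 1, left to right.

8 9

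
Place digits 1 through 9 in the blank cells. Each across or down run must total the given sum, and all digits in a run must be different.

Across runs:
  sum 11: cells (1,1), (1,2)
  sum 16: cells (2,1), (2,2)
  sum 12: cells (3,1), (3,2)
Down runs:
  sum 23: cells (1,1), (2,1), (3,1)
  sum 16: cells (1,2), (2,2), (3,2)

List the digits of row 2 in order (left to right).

9 7

16 in 2 cells must be {7,9}; 23 in 3 cells must be {6,8,9}.
The 16 across and the 23 down share only 9, so (2,1) = 9.
(2,2) = 16 − 9 = 7 completes the 16 across.
Given what's placed, (3,1) must be 8 to fit the 12 across and 23 down.
(3,2) = 12 − 8 = 4 completes the 12 across.
(1,1) = 23 − 17 = 6 completes the 23 down.
(1,2) = 11 − 6 = 5 completes the 11 across.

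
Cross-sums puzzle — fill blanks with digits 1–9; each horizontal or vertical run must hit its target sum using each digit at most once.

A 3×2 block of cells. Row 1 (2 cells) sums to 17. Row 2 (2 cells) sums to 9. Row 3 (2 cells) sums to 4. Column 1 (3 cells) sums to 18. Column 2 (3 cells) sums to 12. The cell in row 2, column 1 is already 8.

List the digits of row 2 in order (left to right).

17 in 2 cells must be {8,9}; 4 in 2 cells must be {1,3}.
Given what's placed, (1,1) must be 9 to fit the 17 across and 18 down.
(1,2) = 17 − 9 = 8 completes the 17 across.
(2,2) = 9 − 8 = 1 completes the 9 across.
(3,1) = 18 − 17 = 1 completes the 18 down.
(3,2) = 4 − 1 = 3 completes the 4 across.

8, 1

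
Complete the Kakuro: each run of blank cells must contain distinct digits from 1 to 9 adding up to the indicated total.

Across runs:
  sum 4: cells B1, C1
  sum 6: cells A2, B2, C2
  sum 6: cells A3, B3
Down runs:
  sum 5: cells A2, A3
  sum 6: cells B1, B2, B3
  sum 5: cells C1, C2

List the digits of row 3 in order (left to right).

4 in 2 cells must be {1,3}; 6 in 3 cells must be {1,2,3}.
Nothing is forced directly, so branch on B1, whose candidates are 1 or 3. If B1 = 3: that forces C1 = 1, after which C2 would have to be in {1,2,3} for the 6 across but in {4} for the 5 down — contradiction. So B1 = 1.
C1 = 4 − 1 = 3 completes the 4 across.
C2 = 5 − 3 = 2 completes the 5 down.
B3 = 2: the only remaining digit allowed by both the 6 across and the 6 down.
B2 = 6 − 3 = 3 completes the 6 down.
A3 = 6 − 2 = 4 completes the 6 across.
A2 = 6 − 5 = 1 completes the 6 across.

4, 2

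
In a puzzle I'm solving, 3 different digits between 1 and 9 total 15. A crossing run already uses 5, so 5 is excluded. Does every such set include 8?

Counterexample: {2,4,9} sums to 15 under that restriction without using 8.

No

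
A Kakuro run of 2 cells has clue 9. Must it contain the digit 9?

Counterexample: {1,8} sums to 9 without using 9.

No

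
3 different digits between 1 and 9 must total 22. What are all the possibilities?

3 distinct digits from 1–9 sum between 6 and 24.

{5,8,9}; {6,7,9}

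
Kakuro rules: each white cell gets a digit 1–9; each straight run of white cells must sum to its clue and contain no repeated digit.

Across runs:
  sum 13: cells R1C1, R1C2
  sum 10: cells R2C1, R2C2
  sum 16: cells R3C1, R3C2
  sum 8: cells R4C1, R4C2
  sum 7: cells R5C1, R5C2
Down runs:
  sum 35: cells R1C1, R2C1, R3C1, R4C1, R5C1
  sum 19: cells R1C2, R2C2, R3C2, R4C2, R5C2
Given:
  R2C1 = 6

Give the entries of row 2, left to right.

6 4

16 in 2 cells must be {7,9}; 35 in 5 cells must be {5,6,7,8,9}.
R2C2 = 10 − 6 = 4 completes the 10 across.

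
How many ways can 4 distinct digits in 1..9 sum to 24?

8

4 distinct digits from 1–9 sum between 10 and 30.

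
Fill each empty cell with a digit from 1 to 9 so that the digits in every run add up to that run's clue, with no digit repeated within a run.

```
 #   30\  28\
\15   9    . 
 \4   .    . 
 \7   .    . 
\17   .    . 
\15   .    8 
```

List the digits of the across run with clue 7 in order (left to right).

4 in 2 cells must be {1,3}; 17 in 2 cells must be {8,9}.
R1C2 = 15 − 9 = 6 completes the 15 across.
R4C1 = 8: the only remaining digit allowed by both the 17 across and the 30 down.
R4C2 = 17 − 8 = 9 completes the 17 across.
R5C1 = 15 − 8 = 7 completes the 15 across.
R2C1 = 1: the only remaining digit allowed by both the 4 across and the 30 down.
R2C2 = 4 − 1 = 3 completes the 4 across.
R3C1 = 30 − 25 = 5 completes the 30 down.
R3C2 = 7 − 5 = 2 completes the 7 across.

5 2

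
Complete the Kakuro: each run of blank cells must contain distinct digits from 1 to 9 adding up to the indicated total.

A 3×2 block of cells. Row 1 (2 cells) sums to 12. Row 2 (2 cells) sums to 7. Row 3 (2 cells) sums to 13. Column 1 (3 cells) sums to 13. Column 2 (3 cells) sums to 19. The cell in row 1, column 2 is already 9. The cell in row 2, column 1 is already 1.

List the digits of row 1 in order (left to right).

3 9

(1,1) = 12 − 9 = 3 completes the 12 across.
(2,2) = 7 − 1 = 6 completes the 7 across.
(3,1) = 13 − 4 = 9 completes the 13 down.
(3,2) = 13 − 9 = 4 completes the 13 across.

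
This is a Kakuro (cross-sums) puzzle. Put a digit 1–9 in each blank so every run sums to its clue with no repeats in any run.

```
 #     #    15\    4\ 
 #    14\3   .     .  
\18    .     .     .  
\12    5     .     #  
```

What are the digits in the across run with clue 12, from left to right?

3 in 2 cells must be {1,2}; 4 in 2 cells must be {1,3}.
Only 1 fits R1C3 under both its across sum 3 and down sum 4.
R2C1 = 14 − 5 = 9 completes the 14 down.
R2C3 = 4 − 1 = 3 completes the 4 down.
R3C2 = 12 − 5 = 7 completes the 12 across.
R1C2 = 3 − 1 = 2 completes the 3 across.
R2C2 = 18 − 12 = 6 completes the 18 across.

5 7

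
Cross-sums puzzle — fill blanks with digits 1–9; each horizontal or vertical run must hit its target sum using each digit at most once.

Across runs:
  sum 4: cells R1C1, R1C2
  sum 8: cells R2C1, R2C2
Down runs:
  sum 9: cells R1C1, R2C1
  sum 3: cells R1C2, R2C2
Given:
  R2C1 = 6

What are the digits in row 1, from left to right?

3 1

4 in 2 cells must be {1,3}; 3 in 2 cells must be {1,2}.
R1C1 = 9 − 6 = 3 completes the 9 down.
R1C2 = 4 − 3 = 1 completes the 4 across.
R2C2 = 8 − 6 = 2 completes the 8 across.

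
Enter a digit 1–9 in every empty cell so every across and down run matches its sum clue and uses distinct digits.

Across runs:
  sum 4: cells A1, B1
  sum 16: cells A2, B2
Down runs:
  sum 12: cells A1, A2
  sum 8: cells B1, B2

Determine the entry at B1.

1

4 in 2 cells must be {1,3}; 16 in 2 cells must be {7,9}.
The 4 across and the 12 down share only 3, so A1 = 3.
B1 = 4 − 3 = 1 completes the 4 across.
A2 = 12 − 3 = 9 completes the 12 down.
B2 = 16 − 9 = 7 completes the 16 across.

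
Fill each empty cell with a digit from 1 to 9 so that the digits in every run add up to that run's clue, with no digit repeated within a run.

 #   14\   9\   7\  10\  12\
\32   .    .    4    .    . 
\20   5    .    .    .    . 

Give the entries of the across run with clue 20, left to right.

5, 1, 3, 4, 7

R1C1 = 14 − 5 = 9 completes the 14 down.
R2C3 = 7 − 4 = 3 completes the 7 down.
No cell is forced outright now. R1C4 can only be 6 or 8 (the digits allowed by both its 32 across and its 10 down). If R1C4 = 8: that forces R1C5 = 5, R2C4 = 2, after which R2C5 would have to be in {1,4,6,9} for the 20 across but in {7} for the 12 down — contradiction. So R1C4 = 6.
R2C4 = 10 − 6 = 4 completes the 10 down.
R2C5 = 7: the only remaining digit allowed by both the 20 across and the 12 down.
R1C5 = 12 − 7 = 5 completes the 12 down.
R2C2 = 20 − 19 = 1 completes the 20 across.
R1C2 = 32 − 24 = 8 completes the 32 across.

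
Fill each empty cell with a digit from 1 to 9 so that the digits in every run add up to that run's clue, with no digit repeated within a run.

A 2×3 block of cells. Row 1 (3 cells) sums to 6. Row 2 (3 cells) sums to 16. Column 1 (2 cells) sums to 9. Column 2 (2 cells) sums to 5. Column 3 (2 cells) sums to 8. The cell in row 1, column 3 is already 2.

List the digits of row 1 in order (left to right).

6 in 3 cells must be {1,2,3}.
(2,3) = 8 − 2 = 6 completes the 8 down.
No cell is forced outright now. (1,1) can only be 1 or 3 (the digits allowed by both its 6 across and its 9 down). If (1,1) = 3: that forces (1,2) = 1, after which (2,1) would have to be in {1,2,3,7,8,9} for the 16 across but in {6} for the 9 down — contradiction. So (1,1) = 1.
(1,2) = 6 − 3 = 3 completes the 6 across.
(2,1) = 9 − 1 = 8 completes the 9 down.
(2,2) = 16 − 14 = 2 completes the 16 across.

1 3 2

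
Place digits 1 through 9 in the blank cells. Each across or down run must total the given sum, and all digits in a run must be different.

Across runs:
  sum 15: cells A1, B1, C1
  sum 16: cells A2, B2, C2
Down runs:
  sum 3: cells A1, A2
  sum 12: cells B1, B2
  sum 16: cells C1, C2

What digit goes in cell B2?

8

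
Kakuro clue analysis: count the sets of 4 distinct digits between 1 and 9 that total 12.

2

4 distinct digits from 1–9 sum between 10 and 30.
Enumerating: {1,2,3,6}, {1,2,4,5}.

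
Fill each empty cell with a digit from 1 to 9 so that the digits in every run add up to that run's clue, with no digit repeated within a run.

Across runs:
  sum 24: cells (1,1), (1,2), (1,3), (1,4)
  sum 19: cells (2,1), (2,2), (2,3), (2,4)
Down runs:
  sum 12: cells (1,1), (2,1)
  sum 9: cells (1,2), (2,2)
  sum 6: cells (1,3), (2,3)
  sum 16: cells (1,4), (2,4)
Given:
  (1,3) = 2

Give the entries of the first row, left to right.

16 in 2 cells must be {7,9}.
(2,3) = 6 − 2 = 4 completes the 6 down.
No cell is forced outright now. (1,4) can only be 7 or 9 (the digits allowed by both its 24 across and its 16 down). If (1,4) = 7: that forces (1,1) = 9, (1,2) = 6, (2,1) = 3, after which (2,2) would have to be in {5,7} for the 19 across but in {3} for the 9 down — contradiction. So (1,4) = 9.
(2,4) = 16 − 9 = 7 completes the 16 down.
Nothing is forced directly, so branch on (2,1), whose candidates are 3 or 5. If (2,1) = 3: then (1,1) would have to be in {5,6,7,8} for the 24 across but in {9} for the 12 down — contradiction. So (2,1) = 5.
(1,1) = 12 − 5 = 7 completes the 12 down.
(1,2) = 24 − 18 = 6 completes the 24 across.
(2,2) = 19 − 16 = 3 completes the 19 across.

7 6 2 9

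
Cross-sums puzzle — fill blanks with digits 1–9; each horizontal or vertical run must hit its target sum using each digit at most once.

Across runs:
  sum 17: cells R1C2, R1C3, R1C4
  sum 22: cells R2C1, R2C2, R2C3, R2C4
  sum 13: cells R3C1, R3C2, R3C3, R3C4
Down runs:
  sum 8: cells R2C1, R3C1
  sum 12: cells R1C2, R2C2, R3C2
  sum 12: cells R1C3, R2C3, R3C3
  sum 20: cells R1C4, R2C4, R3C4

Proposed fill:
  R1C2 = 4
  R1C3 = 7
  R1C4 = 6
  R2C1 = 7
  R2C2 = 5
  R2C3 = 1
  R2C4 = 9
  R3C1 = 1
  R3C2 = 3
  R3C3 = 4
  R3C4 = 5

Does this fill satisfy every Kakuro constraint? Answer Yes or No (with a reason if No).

Across: 4+7+6=17; 7+5+1+9=22; 1+3+4+5=13. Down: 7+1=8; 4+5+3=12; 7+1+4=12; 6+9+5=20. No digit repeats within any run.

Yes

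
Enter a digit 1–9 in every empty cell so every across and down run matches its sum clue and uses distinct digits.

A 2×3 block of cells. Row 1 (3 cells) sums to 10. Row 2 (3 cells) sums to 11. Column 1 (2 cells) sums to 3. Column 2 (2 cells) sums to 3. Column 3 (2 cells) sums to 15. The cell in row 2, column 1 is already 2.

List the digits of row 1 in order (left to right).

1 2 7

3 in 2 cells must be {1,2}.
(1,1) = 3 − 2 = 1 completes the 3 down.
(1,2) = 2: the only remaining digit allowed by both the 10 across and the 3 down.
(1,3) = 10 − 3 = 7 completes the 10 across.
(2,2) = 3 − 2 = 1 completes the 3 down.
(2,3) = 11 − 3 = 8 completes the 11 across.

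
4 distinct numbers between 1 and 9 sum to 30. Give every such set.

{6,7,8,9}

4 distinct digits from 1–9 sum between 10 and 30.
Only one set works: {6,7,8,9}.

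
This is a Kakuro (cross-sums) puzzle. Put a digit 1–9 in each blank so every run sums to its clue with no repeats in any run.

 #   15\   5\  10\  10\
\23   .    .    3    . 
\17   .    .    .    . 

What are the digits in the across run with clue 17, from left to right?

6 1 7 3

R1C2 = 4: the only remaining digit allowed by both the 23 across and the 5 down.
R2C2 = 5 − 4 = 1 completes the 5 down.
R2C3 = 10 − 3 = 7 completes the 10 down.
Given what's placed, R2C1 must be 6 to fit the 17 across and 15 down.
R2C4 = 17 − 14 = 3 completes the 17 across.
R1C1 = 15 − 6 = 9 completes the 15 down.
R1C4 = 23 − 16 = 7 completes the 23 across.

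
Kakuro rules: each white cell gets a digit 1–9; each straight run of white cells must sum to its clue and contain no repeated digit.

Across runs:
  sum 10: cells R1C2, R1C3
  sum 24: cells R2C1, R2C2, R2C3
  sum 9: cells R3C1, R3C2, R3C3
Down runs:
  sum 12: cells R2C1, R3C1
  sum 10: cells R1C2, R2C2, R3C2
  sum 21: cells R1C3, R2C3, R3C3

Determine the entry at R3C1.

24 in 3 cells must be {7,8,9}.
Only 7 fits R2C2 under both its across sum 24 and down sum 10.
Nothing is forced directly, so branch on R1C2, whose candidates are 1 or 2. If R1C2 = 2: that forces R1C3 = 8, R2C3 = 9, R3C2 = 1, after which R3C3 would have to be in {2,3,5,6} for the 9 across but in {4} for the 21 down — contradiction. So R1C2 = 1.
R1C3 = 10 − 1 = 9 completes the 10 across.
R2C3 = 8: the only remaining digit allowed by both the 24 across and the 21 down.
R3C2 = 10 − 8 = 2 completes the 10 down.
R3C3 = 21 − 17 = 4 completes the 21 down.
R2C1 = 24 − 15 = 9 completes the 24 across.
R3C1 = 9 − 6 = 3 completes the 9 across.

3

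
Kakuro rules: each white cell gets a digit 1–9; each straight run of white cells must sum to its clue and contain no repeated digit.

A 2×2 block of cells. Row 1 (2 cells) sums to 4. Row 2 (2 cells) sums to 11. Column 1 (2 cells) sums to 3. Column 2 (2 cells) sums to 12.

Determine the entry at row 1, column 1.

1

4 in 2 cells must be {1,3}; 3 in 2 cells must be {1,2}.
The 4 across and the 3 down share only 1, so (1,1) = 1.
(1,2) = 4 − 1 = 3 completes the 4 across.
(2,1) = 3 − 1 = 2 completes the 3 down.
(2,2) = 11 − 2 = 9 completes the 11 across.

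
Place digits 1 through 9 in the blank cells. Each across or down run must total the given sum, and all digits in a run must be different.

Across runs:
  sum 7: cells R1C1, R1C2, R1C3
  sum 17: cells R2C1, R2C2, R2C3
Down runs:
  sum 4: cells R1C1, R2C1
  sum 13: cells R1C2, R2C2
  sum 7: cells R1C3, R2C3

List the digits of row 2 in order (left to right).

7 in 3 cells must be {1,2,4}; 4 in 2 cells must be {1,3}.
The 7 across and the 4 down share only 1, so R1C1 = 1.
Given what's placed, R1C2 must be 4 to fit the 7 across and 13 down.
R1C3 = 7 − 5 = 2 completes the 7 across.
R2C1 = 4 − 1 = 3 completes the 4 down.
R2C2 = 13 − 4 = 9 completes the 13 down.
R2C3 = 17 − 12 = 5 completes the 17 across.

3, 9, 5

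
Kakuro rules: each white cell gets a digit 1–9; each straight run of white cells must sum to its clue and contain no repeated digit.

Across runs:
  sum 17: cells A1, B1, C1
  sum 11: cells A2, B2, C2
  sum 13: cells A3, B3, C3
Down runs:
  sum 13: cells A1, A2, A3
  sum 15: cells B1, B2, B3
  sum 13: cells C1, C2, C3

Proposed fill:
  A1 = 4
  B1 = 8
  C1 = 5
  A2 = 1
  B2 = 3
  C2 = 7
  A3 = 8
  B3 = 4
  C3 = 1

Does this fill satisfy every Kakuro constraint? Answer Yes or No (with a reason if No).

Across: 4+8+5=17; 1+3+7=11; 8+4+1=13. Down: 4+1+8=13; 8+3+4=15; 5+7+1=13. No digit repeats within any run.

Yes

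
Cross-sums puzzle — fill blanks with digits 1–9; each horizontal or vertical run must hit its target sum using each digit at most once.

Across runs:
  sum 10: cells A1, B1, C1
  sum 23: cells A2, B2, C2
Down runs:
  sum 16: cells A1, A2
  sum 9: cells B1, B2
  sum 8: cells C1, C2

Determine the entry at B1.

1

23 in 3 cells must be {6,8,9}; 16 in 2 cells must be {7,9}.
The 10 across and the 16 down share only 7, so A1 = 7.
A2 = 16 − 7 = 9 completes the 16 down.
Given what's placed, C2 must be 6 to fit the 23 across and 8 down.
C1 = 8 − 6 = 2 completes the 8 down.
B2 = 23 − 15 = 8 completes the 23 across.
B1 = 10 − 9 = 1 completes the 10 across.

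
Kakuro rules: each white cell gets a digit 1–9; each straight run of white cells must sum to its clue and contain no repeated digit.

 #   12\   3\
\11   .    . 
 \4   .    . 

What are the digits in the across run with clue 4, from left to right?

4 in 2 cells must be {1,3}; 3 in 2 cells must be {1,2}.
The 11 across and the 3 down share only 2, so R1C2 = 2.
The 4 across and the 12 down share only 3, so R2C1 = 3.
R2C2 = 4 − 3 = 1 completes the 4 across.
R1C1 = 11 − 2 = 9 completes the 11 across.

3, 1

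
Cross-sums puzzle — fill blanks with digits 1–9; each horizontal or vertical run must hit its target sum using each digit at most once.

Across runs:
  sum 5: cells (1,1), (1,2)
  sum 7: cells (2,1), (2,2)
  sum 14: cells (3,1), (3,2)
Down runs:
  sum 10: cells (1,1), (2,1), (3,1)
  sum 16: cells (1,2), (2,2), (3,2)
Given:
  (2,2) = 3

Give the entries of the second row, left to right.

Given what's placed, (1,2) must be 4 to fit the 5 across and 16 down.
(2,1) = 7 − 3 = 4 completes the 7 across.
(3,1) = 5: the only remaining digit allowed by both the 14 across and the 10 down.
(3,2) = 14 − 5 = 9 completes the 14 across.
(1,1) = 5 − 4 = 1 completes the 5 across.

4, 3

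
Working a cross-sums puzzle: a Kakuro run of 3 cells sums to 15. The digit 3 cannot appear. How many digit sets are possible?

6

3 distinct digits from 1–9 sum between 6 and 24.
Dropping sets that contain 3.
Enumerating: {1,5,9}, {1,6,8}, {2,4,9}, {2,5,8}, {2,6,7}, {4,5,6}.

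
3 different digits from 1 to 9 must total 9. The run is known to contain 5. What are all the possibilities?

3 distinct digits from 1–9 sum between 6 and 24.
Keeping only sets containing 5.
Only one set works: {1,3,5}.

{1,3,5}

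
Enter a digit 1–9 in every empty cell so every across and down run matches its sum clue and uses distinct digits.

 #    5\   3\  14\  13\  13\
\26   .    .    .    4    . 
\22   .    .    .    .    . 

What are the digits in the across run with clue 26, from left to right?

3, 2, 8, 4, 9

3 in 2 cells must be {1,2}.
R2C4 = 13 − 4 = 9 completes the 13 down.
Nothing is forced directly, so branch on R1C2, whose candidates are 1 or 2. If R1C2 = 1: then R1C1 would have to be in {5,6,7,8,9} for the 26 across but in {1,2,3,4} for the 5 down — contradiction. So R1C2 = 2.
R1C1 = 3: the only remaining digit allowed by both the 26 across and the 5 down.
R2C1 = 5 − 3 = 2 completes the 5 down.
R2C2 = 3 − 2 = 1 completes the 3 down.
R2C3 = 6: the only remaining digit allowed by both the 22 across and the 14 down.
R2C5 = 22 − 18 = 4 completes the 22 across.
R1C3 = 14 − 6 = 8 completes the 14 down.
R1C5 = 26 − 17 = 9 completes the 26 across.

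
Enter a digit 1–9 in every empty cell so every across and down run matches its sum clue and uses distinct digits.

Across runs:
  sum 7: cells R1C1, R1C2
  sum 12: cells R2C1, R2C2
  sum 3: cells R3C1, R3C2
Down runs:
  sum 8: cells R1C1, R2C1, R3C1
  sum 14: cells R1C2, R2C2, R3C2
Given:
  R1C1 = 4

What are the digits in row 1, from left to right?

4 3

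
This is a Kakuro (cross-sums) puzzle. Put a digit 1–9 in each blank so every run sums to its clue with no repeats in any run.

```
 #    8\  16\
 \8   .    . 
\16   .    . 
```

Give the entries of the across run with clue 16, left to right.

7, 9

16 in 2 cells must be {7,9}.
The 8 across and the 16 down share only 7, so R1C2 = 7.
The 16 across and the 8 down share only 7, so R2C1 = 7.
R2C2 = 16 − 7 = 9 completes the 16 across.
R1C1 = 8 − 7 = 1 completes the 8 across.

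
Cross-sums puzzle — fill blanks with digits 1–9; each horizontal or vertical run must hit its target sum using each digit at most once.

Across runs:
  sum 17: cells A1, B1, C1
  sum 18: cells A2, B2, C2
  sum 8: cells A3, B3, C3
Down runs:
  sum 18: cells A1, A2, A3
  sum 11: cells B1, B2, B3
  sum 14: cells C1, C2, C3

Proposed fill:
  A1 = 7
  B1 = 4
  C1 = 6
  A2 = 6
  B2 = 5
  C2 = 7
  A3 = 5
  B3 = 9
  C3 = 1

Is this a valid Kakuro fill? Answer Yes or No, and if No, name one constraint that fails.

No — the across run A3–C3 sums to 15, not 8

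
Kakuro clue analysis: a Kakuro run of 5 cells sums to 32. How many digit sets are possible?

5 distinct digits from 1–9 sum between 15 and 35.
Enumerating: {2,6,7,8,9}, {3,5,7,8,9}, {4,5,6,8,9}.

3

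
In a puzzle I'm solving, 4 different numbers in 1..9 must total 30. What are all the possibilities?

{6,7,8,9}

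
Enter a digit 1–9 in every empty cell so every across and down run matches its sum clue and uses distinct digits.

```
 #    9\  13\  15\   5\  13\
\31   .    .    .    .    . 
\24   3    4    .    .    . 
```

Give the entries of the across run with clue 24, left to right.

R1C1 = 9 − 3 = 6 completes the 9 down.
R1C2 = 13 − 4 = 9 completes the 13 down.
Nothing is forced directly, so branch on R1C3, whose candidates are 7 or 8. If R1C3 = 7: that forces R2C3 = 8, R2C4 = 2, R2C5 = 7, after which R1C4 would have to be in {1,4,5,8} for the 31 across but in {3} for the 5 down — contradiction. So R1C3 = 8.
R2C3 = 15 − 8 = 7 completes the 15 down.
No cell is forced outright now. R2C4 can only be 1 or 2 (the digits allowed by both its 24 across and its 5 down). If R2C4 = 1: then R1C4 would have to be in {1,3,5,7} for the 31 across but in {4} for the 5 down — contradiction. So R2C4 = 2.
R1C4 = 5 − 2 = 3 completes the 5 down.
R1C5 = 31 − 26 = 5 completes the 31 across.
R2C5 = 24 − 16 = 8 completes the 24 across.

3 4 7 2 8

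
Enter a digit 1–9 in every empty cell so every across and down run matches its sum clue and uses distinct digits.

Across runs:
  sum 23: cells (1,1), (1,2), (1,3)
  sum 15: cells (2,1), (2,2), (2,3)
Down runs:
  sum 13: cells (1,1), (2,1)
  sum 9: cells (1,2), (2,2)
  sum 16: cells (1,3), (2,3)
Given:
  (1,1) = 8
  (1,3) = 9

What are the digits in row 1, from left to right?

8 6 9

23 in 3 cells must be {6,8,9}; 16 in 2 cells must be {7,9}.
(1,2) = 23 − 17 = 6 completes the 23 across.
(2,1) = 13 − 8 = 5 completes the 13 down.
(2,2) = 9 − 6 = 3 completes the 9 down.
(2,3) = 15 − 8 = 7 completes the 15 across.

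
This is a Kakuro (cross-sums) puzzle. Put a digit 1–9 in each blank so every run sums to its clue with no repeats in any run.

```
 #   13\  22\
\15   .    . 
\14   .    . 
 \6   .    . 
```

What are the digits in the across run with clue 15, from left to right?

7 8

The 6 across and the 22 down share only 5, so R3C2 = 5.
R3C1 = 6 − 5 = 1 completes the 6 across.
Nothing is forced directly, so branch on R1C2, whose candidates are 8 or 9. If R1C2 = 9: then R1C1 would have to be in {6} for the 15 across but in {3,4,5,7,8,9} for the 13 down — contradiction. So R1C2 = 8.
R1C1 = 15 − 8 = 7 completes the 15 across.
R2C1 = 13 − 8 = 5 completes the 13 down.
R2C2 = 14 − 5 = 9 completes the 14 across.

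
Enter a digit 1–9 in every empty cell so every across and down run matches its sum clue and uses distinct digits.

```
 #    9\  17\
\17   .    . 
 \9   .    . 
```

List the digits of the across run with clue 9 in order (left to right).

1 8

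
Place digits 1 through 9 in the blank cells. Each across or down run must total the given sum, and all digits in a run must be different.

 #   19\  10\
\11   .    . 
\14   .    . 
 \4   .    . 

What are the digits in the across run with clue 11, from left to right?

4 in 2 cells must be {1,3}.
The 4 across and the 19 down share only 3, so R3C1 = 3.
R3C2 = 4 − 3 = 1 completes the 4 across.
Given what's placed, R2C1 must be 9 to fit the 14 across and 19 down.
R2C2 = 14 − 9 = 5 completes the 14 across.
R1C1 = 19 − 12 = 7 completes the 19 down.
R1C2 = 11 − 7 = 4 completes the 11 across.

7, 4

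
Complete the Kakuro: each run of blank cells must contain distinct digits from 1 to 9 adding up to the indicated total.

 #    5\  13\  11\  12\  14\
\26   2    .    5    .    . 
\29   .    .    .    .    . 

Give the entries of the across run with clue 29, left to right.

3, 7, 6, 8, 5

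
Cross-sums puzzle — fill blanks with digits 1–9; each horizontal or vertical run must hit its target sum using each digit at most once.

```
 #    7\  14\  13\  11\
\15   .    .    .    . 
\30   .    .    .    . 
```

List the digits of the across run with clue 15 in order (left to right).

1 5 6 3

30 in 4 cells must be {6,7,8,9}.
Only 6 fits R2C1 under both its across sum 30 and down sum 7.
R1C1 = 7 − 6 = 1 completes the 7 down.
Nothing is forced directly, so branch on R2C2, whose candidates are 8 or 9. If R2C2 = 8: that forces R1C2 = 6, R1C3 = 5, R1C4 = 3, after which R2C3 would have to be in {7,9} for the 30 across but in {8} for the 13 down — contradiction. So R2C2 = 9.
R1C2 = 14 − 9 = 5 completes the 14 down.
No cell is forced outright now. R2C3 can only be 7 or 8 (the digits allowed by both its 30 across and its 13 down). If R2C3 = 8: then R1C3 would have to be in {2,3,6,7} for the 15 across but in {5} for the 13 down — contradiction. So R2C3 = 7.
R1C3 = 13 − 7 = 6 completes the 13 down.
R1C4 = 15 − 12 = 3 completes the 15 across.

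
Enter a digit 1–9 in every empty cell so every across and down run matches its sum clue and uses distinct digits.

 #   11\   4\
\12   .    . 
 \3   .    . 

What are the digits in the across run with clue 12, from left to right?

3 in 2 cells must be {1,2}; 4 in 2 cells must be {1,3}.
The 12 across and the 4 down share only 3, so R1C2 = 3.
The 3 across and the 11 down share only 2, so R2C1 = 2.
R2C2 = 3 − 2 = 1 completes the 3 across.
R1C1 = 12 − 3 = 9 completes the 12 across.

9 3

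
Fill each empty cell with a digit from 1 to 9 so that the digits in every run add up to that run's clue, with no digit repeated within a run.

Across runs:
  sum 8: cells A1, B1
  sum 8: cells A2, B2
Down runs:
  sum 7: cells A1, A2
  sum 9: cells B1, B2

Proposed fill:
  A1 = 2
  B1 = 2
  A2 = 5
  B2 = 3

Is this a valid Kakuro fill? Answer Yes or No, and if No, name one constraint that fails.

No — the down run B1–B2 sums to 5, not 9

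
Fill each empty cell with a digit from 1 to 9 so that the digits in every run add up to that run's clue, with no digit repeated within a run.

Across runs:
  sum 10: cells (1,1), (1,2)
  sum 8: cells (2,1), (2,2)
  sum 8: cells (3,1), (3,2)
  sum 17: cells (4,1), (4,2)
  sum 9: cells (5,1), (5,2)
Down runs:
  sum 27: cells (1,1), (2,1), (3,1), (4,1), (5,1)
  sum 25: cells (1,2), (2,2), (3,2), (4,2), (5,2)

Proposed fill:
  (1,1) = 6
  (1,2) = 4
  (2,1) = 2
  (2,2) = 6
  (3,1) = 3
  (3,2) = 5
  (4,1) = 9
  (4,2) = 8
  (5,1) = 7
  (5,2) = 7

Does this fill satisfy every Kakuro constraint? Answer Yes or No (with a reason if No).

No — the down run (1,2)–(5,2) sums to 30, not 25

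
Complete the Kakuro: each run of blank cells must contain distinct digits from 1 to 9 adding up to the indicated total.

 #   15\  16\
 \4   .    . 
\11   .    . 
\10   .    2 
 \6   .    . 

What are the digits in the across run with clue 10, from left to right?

8 2

4 in 2 cells must be {1,3}.
R3C1 = 10 − 2 = 8 completes the 10 across.
Given what's placed, R1C1 must be 1 to fit the 4 across and 15 down.
R1C2 = 4 − 1 = 3 completes the 4 across.
Nothing is forced directly, so branch on R2C1, whose candidates are 2 or 4. If R2C1 = 2: then R2C2 would have to be in {9} for the 11 across but in {4,5,6,7} for the 16 down — contradiction. So R2C1 = 4.
R2C2 = 11 − 4 = 7 completes the 11 across.
R4C1 = 15 − 13 = 2 completes the 15 down.
R4C2 = 6 − 2 = 4 completes the 6 across.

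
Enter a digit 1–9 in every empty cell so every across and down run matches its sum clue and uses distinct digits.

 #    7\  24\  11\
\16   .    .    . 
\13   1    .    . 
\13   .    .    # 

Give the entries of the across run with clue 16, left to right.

7 in 3 cells must be {1,2,4}; 24 in 3 cells must be {7,8,9}.
Given what's placed, R3C1 must be 4 to fit the 13 across and 7 down.
R3C2 = 13 − 4 = 9 completes the 13 across.
R1C1 = 7 − 5 = 2 completes the 7 down.
R1C2 = 8: the only remaining digit allowed by both the 16 across and the 24 down.
R1C3 = 16 − 10 = 6 completes the 16 across.
R2C2 = 24 − 17 = 7 completes the 24 down.
R2C3 = 13 − 8 = 5 completes the 13 across.

2, 8, 6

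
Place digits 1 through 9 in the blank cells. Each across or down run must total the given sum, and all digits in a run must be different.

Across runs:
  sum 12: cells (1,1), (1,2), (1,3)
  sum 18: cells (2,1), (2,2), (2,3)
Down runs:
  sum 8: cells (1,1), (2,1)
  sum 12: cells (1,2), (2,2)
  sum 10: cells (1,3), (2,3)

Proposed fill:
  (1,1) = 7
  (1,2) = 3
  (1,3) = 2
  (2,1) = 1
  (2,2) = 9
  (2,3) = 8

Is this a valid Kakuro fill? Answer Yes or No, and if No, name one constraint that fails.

Across: 7+3+2=12; 1+9+8=18. Down: 7+1=8; 3+9=12; 2+8=10. No digit repeats within any run.

Yes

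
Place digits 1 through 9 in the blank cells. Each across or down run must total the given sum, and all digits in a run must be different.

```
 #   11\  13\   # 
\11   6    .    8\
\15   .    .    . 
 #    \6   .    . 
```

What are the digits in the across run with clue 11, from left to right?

6 5

R1C2 = 11 − 6 = 5 completes the 11 across.
R2C1 = 11 − 6 = 5 completes the 11 down.
No cell is forced outright now. R3C2 can only be 1 or 2 (the digits allowed by both its 6 across and its 13 down). If R3C2 = 2: that forces R2C2 = 6, after which R2C3 would have to be in {4} for the 15 across but in {1,2,3,5,6,7} for the 8 down — contradiction. So R3C2 = 1.
R2C2 = 13 − 6 = 7 completes the 13 down.
R2C3 = 15 − 12 = 3 completes the 15 across.
R3C3 = 6 − 1 = 5 completes the 6 across.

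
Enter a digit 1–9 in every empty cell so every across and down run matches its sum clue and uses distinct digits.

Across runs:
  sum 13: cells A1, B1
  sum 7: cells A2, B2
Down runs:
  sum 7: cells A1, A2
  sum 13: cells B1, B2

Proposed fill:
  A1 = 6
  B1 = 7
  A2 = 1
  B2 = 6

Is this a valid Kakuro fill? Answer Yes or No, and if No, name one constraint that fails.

Across: 6+7=13; 1+6=7. Down: 6+1=7; 7+6=13. No digit repeats within any run.

Yes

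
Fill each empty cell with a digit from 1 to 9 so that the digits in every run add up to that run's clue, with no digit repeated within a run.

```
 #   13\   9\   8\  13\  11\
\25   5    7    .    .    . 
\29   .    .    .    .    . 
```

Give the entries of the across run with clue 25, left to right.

R2C1 = 13 − 5 = 8 completes the 13 down.
R2C2 = 9 − 7 = 2 completes the 9 down.
No cell is forced outright now. R2C3 can only be 3 or 6 or 7 (the digits allowed by both its 29 across and its 8 down). If R2C3 = 3: then R1C3 would have to be in {1,2,3,4,6,8,9} for the 25 across but in {5} for the 8 down — contradiction. If R2C3 = 6: that forces R1C3 = 2, R1C4 = 8, R1C5 = 3, after which R2C4 would have to be in {4,9} for the 29 across but in {5} for the 13 down — contradiction. So R2C3 = 7.
R1C3 = 8 − 7 = 1 completes the 8 down.
Given what's placed, R2C4 must be 9 to fit the 29 across and 13 down.
R2C5 = 29 − 26 = 3 completes the 29 across.
R1C4 = 13 − 9 = 4 completes the 13 down.
R1C5 = 25 − 17 = 8 completes the 25 across.

5 7 1 4 8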